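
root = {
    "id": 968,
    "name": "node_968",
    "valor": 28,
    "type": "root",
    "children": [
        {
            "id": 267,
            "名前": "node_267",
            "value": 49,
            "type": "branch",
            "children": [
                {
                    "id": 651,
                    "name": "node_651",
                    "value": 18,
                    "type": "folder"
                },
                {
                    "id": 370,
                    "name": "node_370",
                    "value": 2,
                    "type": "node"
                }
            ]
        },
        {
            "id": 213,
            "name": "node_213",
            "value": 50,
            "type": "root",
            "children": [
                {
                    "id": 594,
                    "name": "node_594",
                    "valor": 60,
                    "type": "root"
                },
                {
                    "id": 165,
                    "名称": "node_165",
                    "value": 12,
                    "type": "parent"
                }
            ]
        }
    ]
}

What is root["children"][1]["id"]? 213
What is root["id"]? 968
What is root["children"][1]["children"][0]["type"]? "root"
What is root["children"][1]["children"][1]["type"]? "parent"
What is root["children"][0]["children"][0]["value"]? 18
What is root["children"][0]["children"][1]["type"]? "node"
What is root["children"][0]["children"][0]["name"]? "node_651"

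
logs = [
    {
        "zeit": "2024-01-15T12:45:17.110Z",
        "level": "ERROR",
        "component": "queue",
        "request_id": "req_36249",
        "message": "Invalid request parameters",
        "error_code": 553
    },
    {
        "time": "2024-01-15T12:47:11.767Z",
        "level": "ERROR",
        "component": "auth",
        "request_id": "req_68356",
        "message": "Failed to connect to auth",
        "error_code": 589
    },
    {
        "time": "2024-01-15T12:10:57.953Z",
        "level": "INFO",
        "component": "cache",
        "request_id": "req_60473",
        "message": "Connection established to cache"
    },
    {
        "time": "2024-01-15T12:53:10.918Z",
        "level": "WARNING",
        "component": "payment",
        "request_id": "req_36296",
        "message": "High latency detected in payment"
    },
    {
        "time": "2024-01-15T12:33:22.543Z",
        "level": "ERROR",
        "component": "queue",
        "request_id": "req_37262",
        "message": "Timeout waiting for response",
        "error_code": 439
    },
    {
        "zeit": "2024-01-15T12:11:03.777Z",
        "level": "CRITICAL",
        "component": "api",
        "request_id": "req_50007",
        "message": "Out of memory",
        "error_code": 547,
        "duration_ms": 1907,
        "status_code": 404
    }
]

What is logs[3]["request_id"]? "req_36296"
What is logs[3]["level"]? "WARNING"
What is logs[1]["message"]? "Failed to connect to auth"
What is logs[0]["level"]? "ERROR"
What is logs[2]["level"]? "INFO"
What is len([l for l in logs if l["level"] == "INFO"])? 1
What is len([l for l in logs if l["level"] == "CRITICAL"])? 1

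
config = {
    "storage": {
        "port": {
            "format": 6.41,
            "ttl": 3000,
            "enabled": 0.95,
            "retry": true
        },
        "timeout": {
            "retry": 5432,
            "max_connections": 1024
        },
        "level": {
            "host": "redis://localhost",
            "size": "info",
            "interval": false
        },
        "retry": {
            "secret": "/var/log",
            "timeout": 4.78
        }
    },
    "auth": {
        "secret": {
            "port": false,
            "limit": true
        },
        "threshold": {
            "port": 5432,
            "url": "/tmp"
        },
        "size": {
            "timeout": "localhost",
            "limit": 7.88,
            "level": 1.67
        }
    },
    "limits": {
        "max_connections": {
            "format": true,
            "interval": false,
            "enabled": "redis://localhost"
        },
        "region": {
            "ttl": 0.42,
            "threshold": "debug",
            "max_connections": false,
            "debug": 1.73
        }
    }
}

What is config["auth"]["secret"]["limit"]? True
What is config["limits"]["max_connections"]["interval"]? False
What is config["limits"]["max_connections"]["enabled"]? "redis://localhost"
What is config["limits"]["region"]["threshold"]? "debug"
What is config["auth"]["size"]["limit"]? 7.88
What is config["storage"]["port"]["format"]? 6.41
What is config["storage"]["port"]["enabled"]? 0.95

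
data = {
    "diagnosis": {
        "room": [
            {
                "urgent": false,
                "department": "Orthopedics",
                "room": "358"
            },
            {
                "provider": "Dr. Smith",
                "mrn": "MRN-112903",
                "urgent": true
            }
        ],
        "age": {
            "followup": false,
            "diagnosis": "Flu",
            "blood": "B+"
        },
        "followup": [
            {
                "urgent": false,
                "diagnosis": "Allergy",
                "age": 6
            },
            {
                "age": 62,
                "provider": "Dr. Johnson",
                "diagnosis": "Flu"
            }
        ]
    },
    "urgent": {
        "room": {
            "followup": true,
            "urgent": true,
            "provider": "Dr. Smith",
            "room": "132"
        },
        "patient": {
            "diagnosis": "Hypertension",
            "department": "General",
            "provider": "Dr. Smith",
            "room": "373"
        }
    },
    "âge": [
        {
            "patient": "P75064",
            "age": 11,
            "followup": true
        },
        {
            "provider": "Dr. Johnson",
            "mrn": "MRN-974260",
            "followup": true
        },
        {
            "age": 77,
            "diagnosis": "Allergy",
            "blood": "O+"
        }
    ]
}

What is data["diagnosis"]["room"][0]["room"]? "358"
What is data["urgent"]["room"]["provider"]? "Dr. Smith"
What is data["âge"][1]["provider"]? "Dr. Johnson"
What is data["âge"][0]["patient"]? "P75064"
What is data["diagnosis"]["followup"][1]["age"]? 62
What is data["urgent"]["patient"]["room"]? "373"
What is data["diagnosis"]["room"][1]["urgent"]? True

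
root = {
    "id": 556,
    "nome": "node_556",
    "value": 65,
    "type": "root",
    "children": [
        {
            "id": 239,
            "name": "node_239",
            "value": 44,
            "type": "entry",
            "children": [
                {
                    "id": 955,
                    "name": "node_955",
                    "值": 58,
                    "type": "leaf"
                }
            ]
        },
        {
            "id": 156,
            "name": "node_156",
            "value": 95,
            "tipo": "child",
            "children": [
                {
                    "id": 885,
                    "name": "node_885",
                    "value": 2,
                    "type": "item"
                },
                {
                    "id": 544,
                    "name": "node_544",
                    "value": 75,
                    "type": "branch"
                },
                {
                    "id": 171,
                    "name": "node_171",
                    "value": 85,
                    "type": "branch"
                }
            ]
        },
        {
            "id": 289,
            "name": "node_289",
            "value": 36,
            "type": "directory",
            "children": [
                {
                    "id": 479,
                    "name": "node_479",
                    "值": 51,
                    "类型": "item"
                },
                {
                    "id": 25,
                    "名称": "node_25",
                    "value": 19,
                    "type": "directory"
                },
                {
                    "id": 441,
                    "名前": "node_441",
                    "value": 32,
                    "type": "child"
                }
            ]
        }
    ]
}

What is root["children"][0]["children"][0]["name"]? "node_955"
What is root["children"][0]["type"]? "entry"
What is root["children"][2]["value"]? 36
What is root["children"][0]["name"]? "node_239"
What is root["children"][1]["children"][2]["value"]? 85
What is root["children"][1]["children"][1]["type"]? "branch"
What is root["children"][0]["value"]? 44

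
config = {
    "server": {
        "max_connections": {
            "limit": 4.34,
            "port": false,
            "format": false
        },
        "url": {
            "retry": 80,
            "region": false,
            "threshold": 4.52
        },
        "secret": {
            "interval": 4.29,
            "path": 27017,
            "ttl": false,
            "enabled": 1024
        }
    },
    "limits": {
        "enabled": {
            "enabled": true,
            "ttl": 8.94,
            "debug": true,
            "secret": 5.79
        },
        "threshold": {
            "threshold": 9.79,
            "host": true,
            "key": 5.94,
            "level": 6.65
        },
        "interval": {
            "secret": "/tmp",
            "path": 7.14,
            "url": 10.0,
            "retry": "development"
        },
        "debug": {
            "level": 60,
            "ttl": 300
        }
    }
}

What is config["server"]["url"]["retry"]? 80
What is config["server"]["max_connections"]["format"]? False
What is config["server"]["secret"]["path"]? 27017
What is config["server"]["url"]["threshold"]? 4.52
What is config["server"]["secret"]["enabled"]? 1024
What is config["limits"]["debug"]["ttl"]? 300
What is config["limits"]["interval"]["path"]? 7.14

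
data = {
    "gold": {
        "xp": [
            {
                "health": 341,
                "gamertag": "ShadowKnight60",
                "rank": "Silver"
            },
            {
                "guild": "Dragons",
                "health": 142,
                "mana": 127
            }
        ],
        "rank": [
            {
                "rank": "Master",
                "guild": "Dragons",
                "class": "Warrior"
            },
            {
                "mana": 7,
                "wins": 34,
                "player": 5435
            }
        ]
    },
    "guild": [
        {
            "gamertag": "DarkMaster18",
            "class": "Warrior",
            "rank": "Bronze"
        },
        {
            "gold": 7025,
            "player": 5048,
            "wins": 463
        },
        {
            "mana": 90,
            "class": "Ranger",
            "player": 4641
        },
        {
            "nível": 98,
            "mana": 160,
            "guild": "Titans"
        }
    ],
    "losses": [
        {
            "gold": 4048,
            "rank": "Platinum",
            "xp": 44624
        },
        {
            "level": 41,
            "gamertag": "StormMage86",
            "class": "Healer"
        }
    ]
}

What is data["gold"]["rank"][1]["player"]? 5435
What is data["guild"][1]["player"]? 5048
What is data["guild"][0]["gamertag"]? "DarkMaster18"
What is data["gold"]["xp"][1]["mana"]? 127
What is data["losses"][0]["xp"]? 44624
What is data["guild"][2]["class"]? "Ranger"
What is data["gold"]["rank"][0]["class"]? "Warrior"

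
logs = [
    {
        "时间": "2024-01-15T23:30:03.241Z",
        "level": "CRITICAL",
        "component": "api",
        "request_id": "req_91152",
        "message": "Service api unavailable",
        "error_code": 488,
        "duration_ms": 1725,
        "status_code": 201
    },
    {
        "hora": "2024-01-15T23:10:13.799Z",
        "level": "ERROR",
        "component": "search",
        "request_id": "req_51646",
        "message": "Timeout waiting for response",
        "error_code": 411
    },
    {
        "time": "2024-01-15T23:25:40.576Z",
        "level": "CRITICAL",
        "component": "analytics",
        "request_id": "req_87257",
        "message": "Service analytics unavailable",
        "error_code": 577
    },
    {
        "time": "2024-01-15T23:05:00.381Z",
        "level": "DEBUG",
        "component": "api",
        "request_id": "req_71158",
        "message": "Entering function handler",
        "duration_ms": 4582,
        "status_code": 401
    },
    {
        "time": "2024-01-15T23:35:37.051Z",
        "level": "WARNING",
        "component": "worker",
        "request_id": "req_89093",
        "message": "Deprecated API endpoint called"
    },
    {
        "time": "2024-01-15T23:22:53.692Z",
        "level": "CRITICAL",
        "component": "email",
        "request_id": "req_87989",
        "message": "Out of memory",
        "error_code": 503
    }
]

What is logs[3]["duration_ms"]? 4582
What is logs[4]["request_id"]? "req_89093"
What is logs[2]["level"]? "CRITICAL"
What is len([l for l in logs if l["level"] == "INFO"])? 0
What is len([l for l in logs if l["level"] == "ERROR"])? 1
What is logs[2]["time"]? "2024-01-15T23:25:40.576Z"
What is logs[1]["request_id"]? "req_51646"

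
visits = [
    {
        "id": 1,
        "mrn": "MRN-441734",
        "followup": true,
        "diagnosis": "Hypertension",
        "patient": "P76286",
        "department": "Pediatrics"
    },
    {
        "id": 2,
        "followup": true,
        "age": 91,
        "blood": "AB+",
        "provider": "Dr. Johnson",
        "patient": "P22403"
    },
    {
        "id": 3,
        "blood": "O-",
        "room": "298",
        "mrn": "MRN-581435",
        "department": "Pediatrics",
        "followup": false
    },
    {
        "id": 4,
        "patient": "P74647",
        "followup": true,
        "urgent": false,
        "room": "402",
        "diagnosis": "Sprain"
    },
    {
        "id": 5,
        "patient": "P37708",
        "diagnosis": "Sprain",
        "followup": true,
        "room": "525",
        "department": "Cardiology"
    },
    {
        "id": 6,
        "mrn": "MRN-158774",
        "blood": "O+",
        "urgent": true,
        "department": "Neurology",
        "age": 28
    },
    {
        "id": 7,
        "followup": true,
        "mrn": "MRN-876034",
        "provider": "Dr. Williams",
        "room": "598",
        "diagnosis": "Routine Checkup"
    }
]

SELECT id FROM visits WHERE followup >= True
[1, 2, 4, 5, 7]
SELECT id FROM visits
[1, 2, 3, 4, 5, 6, 7]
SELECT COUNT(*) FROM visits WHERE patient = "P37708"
1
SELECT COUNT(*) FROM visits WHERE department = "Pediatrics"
2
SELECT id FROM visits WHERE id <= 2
[1, 2]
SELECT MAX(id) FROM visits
7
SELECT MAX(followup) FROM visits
True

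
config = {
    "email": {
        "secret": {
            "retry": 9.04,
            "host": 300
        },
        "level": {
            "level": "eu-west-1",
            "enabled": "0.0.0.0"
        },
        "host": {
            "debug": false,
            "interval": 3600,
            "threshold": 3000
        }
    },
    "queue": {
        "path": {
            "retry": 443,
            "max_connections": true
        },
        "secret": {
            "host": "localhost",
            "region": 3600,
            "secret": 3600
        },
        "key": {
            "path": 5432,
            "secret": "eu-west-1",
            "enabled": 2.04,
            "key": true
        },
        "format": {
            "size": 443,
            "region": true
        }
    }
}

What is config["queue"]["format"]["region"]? True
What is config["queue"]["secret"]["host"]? "localhost"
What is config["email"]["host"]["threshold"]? 3000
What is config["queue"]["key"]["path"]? 5432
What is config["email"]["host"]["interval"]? 3600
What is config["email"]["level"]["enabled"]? "0.0.0.0"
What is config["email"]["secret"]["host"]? 300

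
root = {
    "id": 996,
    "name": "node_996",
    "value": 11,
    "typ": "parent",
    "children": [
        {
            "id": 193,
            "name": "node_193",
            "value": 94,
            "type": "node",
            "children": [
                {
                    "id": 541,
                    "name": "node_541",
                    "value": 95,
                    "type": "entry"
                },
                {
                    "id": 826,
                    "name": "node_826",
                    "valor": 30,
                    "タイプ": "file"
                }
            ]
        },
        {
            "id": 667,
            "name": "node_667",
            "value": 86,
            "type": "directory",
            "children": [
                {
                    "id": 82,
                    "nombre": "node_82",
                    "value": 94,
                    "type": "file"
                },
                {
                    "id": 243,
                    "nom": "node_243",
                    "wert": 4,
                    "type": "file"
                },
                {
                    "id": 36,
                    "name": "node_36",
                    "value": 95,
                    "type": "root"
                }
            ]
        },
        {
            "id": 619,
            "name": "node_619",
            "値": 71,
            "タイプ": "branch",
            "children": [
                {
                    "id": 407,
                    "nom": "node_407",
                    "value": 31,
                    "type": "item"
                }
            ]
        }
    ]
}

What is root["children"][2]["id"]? 619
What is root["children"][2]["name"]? "node_619"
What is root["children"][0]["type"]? "node"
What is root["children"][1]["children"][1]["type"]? "file"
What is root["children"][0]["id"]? 193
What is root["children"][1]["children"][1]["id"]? 243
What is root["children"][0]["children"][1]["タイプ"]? "file"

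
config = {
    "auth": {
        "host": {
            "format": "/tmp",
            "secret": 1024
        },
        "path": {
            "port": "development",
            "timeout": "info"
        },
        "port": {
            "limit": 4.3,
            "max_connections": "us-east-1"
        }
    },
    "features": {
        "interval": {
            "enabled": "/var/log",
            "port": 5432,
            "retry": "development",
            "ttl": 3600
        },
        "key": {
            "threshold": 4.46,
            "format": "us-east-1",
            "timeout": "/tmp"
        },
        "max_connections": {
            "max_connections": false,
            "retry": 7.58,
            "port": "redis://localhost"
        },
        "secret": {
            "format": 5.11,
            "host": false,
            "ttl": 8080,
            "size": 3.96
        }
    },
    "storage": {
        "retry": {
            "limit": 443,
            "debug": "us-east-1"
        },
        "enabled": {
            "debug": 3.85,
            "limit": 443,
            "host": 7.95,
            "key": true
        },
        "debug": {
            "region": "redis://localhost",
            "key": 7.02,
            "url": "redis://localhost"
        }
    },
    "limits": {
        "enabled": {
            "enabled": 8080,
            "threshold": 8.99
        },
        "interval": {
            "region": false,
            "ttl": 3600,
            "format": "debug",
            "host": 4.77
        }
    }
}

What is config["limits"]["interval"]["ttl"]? 3600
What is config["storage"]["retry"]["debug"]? "us-east-1"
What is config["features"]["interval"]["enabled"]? "/var/log"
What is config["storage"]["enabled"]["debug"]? 3.85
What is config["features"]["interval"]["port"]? 5432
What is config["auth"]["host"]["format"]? "/tmp"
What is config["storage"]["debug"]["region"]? "redis://localhost"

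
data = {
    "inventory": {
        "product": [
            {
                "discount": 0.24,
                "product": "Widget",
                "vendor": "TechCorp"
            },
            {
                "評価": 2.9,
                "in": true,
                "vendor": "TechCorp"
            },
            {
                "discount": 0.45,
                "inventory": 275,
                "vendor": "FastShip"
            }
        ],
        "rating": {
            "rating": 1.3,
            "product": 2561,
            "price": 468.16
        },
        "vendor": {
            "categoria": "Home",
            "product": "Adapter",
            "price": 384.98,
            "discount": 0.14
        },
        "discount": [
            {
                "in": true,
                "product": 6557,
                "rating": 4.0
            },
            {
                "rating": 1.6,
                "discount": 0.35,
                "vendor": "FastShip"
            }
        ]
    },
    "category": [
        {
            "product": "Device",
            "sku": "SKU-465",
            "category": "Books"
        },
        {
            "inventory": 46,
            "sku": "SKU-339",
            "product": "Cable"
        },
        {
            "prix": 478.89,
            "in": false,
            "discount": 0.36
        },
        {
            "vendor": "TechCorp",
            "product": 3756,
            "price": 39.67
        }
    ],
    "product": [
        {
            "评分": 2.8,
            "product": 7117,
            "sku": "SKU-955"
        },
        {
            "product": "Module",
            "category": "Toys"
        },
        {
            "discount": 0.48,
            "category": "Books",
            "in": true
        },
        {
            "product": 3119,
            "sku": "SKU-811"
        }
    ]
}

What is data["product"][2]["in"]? True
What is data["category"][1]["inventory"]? 46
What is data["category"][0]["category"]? "Books"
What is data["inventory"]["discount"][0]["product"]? 6557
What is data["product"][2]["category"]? "Books"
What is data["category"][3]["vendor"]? "TechCorp"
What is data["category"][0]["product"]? "Device"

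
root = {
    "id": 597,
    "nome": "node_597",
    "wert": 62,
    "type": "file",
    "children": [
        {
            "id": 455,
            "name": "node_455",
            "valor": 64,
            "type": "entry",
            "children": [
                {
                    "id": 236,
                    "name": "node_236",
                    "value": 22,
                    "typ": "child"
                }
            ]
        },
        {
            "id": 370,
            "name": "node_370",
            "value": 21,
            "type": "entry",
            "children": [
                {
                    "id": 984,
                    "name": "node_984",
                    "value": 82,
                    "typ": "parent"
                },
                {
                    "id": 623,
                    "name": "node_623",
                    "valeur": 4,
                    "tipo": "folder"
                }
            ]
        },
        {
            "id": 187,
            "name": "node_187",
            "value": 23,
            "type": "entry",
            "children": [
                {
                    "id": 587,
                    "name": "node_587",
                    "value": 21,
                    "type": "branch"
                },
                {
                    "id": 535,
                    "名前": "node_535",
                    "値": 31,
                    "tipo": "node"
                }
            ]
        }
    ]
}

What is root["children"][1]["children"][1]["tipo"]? "folder"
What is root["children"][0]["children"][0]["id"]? 236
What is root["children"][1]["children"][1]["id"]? 623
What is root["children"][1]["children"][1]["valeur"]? 4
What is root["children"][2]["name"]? "node_187"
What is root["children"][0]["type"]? "entry"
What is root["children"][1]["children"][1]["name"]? "node_623"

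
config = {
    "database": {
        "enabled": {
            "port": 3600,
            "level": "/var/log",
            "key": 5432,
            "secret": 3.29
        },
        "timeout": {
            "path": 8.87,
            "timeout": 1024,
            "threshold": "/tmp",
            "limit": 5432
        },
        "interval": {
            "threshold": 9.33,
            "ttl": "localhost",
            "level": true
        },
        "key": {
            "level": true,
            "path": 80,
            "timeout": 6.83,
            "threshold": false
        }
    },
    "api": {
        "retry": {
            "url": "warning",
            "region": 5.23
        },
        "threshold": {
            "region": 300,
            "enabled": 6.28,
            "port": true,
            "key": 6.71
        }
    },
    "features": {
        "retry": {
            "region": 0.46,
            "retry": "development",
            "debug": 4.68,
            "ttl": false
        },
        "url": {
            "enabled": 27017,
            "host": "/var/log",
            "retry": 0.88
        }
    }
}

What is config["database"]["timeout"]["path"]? 8.87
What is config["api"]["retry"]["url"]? "warning"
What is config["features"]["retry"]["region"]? 0.46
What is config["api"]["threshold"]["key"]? 6.71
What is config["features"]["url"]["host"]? "/var/log"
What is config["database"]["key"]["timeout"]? 6.83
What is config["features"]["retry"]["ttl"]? False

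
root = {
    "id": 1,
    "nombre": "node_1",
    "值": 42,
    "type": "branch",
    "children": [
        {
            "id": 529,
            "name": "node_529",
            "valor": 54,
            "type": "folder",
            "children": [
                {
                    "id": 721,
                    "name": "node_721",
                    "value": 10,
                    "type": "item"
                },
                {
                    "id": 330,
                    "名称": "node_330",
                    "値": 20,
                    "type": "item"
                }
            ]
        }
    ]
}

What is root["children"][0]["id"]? 529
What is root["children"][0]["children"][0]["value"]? 10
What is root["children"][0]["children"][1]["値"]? 20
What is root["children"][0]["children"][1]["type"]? "item"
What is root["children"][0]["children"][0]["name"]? "node_721"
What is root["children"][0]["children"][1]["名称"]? "node_330"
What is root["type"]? "branch"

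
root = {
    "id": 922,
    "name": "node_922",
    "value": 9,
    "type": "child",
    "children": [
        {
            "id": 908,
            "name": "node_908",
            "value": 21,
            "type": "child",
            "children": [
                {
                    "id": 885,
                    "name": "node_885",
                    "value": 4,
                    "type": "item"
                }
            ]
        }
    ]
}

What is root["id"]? 922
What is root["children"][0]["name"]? "node_908"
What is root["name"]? "node_922"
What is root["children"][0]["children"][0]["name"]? "node_885"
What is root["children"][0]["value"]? 21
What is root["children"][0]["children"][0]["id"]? 885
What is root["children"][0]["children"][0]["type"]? "item"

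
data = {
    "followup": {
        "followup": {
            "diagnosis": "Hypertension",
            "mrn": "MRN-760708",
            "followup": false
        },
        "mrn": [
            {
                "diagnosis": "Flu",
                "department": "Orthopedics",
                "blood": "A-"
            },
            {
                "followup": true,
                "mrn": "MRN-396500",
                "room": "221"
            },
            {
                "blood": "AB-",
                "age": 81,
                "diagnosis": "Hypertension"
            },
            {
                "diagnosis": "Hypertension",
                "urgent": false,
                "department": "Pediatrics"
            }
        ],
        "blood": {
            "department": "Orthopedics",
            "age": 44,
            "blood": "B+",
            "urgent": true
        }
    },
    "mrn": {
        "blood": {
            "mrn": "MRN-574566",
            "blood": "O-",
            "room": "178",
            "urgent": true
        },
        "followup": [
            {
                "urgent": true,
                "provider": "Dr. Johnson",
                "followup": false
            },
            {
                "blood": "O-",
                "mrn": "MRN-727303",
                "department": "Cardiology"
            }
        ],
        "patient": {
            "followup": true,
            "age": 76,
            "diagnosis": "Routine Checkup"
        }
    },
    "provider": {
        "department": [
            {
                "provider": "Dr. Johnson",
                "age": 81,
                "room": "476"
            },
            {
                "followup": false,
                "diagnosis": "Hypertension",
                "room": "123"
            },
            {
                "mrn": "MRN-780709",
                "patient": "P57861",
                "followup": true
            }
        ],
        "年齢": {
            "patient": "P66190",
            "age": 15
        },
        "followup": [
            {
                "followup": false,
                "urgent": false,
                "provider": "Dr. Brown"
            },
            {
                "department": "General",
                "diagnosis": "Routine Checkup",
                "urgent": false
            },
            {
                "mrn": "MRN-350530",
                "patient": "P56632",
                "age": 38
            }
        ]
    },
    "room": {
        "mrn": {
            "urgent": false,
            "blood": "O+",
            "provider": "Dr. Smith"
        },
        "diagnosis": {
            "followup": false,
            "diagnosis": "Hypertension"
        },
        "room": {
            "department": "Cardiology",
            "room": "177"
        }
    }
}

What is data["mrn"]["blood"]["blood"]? "O-"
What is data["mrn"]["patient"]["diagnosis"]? "Routine Checkup"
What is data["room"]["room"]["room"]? "177"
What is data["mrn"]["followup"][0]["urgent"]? True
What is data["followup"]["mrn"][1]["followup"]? True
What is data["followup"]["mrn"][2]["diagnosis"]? "Hypertension"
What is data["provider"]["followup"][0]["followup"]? False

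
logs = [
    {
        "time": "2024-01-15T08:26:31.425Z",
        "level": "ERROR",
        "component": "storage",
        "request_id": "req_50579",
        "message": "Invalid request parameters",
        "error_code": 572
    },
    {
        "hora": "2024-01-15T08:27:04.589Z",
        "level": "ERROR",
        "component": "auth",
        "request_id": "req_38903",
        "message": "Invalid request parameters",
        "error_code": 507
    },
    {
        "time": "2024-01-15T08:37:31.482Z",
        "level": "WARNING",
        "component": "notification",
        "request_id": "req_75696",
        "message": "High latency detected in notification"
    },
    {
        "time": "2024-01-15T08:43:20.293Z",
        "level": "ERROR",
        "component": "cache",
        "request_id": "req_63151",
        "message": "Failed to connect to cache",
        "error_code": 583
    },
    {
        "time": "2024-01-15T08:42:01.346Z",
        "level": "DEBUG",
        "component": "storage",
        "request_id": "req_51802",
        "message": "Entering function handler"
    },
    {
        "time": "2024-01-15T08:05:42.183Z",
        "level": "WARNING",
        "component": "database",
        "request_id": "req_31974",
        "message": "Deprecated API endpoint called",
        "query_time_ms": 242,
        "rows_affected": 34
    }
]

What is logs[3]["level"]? "ERROR"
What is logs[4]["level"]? "DEBUG"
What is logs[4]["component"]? "storage"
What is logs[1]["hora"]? "2024-01-15T08:27:04.589Z"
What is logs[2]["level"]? "WARNING"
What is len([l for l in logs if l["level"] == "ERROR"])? 3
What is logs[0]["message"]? "Invalid request parameters"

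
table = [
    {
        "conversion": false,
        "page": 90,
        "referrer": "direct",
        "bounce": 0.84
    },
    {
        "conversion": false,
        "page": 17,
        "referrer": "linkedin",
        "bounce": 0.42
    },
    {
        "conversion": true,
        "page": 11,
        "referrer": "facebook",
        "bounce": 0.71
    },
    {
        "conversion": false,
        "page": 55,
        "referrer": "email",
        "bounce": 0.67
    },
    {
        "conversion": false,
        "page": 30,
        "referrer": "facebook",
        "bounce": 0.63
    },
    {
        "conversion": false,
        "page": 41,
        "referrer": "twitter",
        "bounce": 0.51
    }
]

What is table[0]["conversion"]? False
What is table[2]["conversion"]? True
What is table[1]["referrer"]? "linkedin"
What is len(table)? 6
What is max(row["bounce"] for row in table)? 0.84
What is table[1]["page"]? 17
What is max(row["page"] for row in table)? 90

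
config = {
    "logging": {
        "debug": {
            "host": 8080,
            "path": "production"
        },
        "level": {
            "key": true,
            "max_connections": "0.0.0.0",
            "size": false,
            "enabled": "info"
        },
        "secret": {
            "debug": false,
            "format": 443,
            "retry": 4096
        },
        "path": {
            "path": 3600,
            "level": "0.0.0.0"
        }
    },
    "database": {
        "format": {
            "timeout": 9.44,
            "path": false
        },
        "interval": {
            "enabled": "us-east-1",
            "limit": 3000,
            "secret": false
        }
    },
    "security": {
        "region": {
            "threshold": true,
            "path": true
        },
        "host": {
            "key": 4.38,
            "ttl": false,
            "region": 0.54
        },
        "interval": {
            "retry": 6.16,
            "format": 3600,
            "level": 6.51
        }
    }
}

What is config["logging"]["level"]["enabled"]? "info"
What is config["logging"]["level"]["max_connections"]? "0.0.0.0"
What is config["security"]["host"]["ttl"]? False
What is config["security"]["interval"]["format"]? 3600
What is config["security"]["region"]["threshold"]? True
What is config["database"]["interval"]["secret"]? False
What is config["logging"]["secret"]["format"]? 443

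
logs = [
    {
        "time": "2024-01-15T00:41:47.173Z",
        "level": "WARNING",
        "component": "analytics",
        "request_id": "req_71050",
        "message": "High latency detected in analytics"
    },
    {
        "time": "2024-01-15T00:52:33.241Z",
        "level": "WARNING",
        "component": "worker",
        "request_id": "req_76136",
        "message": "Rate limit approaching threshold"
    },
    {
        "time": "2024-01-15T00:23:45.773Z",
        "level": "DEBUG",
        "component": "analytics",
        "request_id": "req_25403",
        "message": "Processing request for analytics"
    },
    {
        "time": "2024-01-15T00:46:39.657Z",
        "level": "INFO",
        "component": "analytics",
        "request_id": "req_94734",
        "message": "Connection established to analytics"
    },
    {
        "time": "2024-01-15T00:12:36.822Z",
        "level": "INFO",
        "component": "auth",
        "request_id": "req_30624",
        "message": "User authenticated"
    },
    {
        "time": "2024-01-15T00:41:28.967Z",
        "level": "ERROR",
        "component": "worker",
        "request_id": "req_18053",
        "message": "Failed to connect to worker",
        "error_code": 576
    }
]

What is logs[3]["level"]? "INFO"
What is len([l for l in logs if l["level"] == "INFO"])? 2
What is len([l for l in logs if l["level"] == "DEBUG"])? 1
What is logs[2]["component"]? "analytics"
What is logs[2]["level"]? "DEBUG"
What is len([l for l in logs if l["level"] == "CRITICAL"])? 0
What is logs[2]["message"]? "Processing request for analytics"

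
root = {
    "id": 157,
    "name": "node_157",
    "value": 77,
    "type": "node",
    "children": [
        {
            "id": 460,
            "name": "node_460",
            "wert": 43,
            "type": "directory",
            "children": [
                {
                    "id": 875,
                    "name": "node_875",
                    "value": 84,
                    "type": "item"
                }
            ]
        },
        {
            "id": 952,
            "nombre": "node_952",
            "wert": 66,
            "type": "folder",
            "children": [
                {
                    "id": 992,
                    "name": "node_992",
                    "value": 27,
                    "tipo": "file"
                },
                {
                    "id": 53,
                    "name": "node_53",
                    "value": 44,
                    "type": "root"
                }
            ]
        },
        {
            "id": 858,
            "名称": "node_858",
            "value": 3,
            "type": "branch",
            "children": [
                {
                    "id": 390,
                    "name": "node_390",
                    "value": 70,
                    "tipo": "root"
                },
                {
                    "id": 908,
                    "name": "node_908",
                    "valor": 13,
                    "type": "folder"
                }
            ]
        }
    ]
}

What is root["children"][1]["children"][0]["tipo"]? "file"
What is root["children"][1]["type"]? "folder"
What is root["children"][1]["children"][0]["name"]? "node_992"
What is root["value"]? 77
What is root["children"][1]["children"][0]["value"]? 27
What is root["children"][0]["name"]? "node_460"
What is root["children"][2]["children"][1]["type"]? "folder"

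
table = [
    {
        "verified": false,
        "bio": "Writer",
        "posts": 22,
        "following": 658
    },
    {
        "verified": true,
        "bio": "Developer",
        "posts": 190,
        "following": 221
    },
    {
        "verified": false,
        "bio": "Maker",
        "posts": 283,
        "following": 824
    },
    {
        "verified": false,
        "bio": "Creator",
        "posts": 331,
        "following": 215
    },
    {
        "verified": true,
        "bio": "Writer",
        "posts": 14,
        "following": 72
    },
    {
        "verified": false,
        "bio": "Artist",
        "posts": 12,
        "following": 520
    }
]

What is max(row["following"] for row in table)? 824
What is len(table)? 6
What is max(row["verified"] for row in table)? True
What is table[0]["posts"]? 22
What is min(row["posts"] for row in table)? 12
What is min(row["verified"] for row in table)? False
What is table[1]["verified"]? True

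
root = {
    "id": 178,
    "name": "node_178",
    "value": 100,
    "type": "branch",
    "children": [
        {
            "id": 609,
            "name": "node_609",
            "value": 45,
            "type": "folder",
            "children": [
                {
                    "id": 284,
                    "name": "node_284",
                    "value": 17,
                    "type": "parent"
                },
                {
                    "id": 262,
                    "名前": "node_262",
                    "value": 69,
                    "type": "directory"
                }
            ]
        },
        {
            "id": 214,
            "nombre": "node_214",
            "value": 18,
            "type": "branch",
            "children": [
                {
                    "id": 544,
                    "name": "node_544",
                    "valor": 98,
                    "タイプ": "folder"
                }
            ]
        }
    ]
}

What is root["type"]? "branch"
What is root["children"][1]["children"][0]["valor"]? 98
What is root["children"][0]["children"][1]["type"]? "directory"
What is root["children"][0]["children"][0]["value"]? 17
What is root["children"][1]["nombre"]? "node_214"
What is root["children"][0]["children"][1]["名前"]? "node_262"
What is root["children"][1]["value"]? 18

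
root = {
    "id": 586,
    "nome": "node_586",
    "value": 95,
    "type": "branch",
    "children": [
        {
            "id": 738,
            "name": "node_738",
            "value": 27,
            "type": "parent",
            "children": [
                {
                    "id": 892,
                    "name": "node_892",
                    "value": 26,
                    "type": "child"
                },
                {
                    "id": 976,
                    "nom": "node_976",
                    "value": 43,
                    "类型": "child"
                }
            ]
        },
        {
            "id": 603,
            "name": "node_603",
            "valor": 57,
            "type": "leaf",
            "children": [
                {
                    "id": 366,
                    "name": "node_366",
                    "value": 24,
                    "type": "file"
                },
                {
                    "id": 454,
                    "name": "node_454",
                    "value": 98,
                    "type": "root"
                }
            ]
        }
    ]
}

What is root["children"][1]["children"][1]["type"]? "root"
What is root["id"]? 586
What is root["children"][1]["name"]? "node_603"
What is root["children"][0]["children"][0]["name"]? "node_892"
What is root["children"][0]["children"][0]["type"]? "child"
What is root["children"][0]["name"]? "node_738"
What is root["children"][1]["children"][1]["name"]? "node_454"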